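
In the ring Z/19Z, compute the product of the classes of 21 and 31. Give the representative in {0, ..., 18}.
Reduce the factors first: 21 ≡ 2, 31 ≡ 12 (mod 19), so 21 · 31 ≡ 2 · 12 (mod 19). 2 · 12 = 24. Dividing by 19: 24 = 1·19 + 5. So (21 · 31) mod 19 = 5.

Final answer: 5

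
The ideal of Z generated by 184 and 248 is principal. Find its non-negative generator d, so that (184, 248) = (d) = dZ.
In the PID Z, (a, b) is generated by gcd(a, b). Compute gcd(248, 184) with the extended Euclidean algorithm, tracking rows (r, s, t) with s·248 + t·184 = r:
  row A: (248, 1, 0)   [1·248 + 0·184 = 248]
  row B: (184, 0, 1)   [0·248 + 1·184 = 184]
  248 = 1·184 + 64   → row C = row A − 1·row B = (64, 1, −1)   [check: 1·248 − 1·184 = 64]
  184 = 2·64 + 56   → row D = row B − 2·row C = (56, −2, 3)   [check: −2·248 + 3·184 = 56]
  64 = 1·56 + 8   → row E = row C − 1·row D = (8, 3, −4)   [check: 3·248 − 4·184 = 8]
  56 = 7·8 + 0   → remainder 0, stop. gcd = 8 (last nonzero row E).
So gcd(184, 248) = 8, with Bézout identity 3·248 − 4·184 = 8. Containment (⊇): the Bézout identity exhibits 8 as an element of (184, 248), giving (8) ⊆ (184, 248). Containment (⊆): since 8 | 184 and 8 | 248 (184 = 8·23, 248 = 8·31), every Z-linear combination of 184 and 248 is divisible by 8, so (184, 248) ⊆ (8). Therefore (184, 248) = (8), d = 8.

Final answer: (184, 248) = (8); d = 8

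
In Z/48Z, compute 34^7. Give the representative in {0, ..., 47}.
Use repeated squaring. Binary(7) = 111. Walk through the bits of the exponent 7 left-to-right: at each bit after the leading one, square the running value, then multiply by 34 if the bit is 1 (always reducing mod 48):
  bit 1 = 1 (leading): start with 34.
  bit 2 = 1: square 34^2 = 1156 ≡ 4; bit is 1, so multiply 4·34 = 136 ≡ 40 (mod 48).
  bit 3 = 1: square 40^2 = 1600 ≡ 16; bit is 1, so multiply 16·34 = 544 ≡ 16 (mod 48).
Final value: 34^7 ≡ 16 (mod 48).

Final answer: 16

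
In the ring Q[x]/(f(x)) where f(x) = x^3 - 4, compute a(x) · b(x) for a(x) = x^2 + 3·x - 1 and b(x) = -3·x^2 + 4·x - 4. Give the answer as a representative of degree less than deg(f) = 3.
First multiply in Q[x] without reducing: a · b = -3·x^4 - 5·x^3 + 11·x^2 - 16·x + 4. Now divide by f(x) = x^3 - 4, eliminating the leading term at each step:
  leading term -3·x^4: subtract (-3·x)·f(x) = -3·x^4 + 12·x, leaving -5·x^3 + 11·x^2 - 28·x + 4
  leading term -5·x^3: subtract (-5)·f(x) = 20 - 5·x^3, leaving 11·x^2 - 28·x - 16
The degree is now < 3, so this is the remainder. Hence a · b ≡ 11·x^2 - 28·x - 16 in Q[x]/(f).

Final answer: a · b ≡ 11·x^2 - 28·x - 16 (mod f(x))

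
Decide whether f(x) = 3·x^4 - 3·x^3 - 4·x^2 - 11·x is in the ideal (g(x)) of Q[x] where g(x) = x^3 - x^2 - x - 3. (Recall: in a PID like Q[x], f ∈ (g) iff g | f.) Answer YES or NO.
NO

In Q[x] the ideal (g) consists of all multiples of g, so f ∈ (g) iff g | f, i.e. iff the remainder of f on division by g is 0. Divide f by g (g is monic, so eliminate the leading term of the running remainder at each step):
  leading term 3·x^4: subtract (3·x)·g(x) = 3·x^4 - 3·x^3 - 3·x^2 - 9·x, leaving -x^2 - 2·x
The remainder r(x) = -x^2 - 2·x ≠ 0 (and deg r < deg g), so g ∤ f, i.e. f ∉ (g).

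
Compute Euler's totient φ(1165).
φ is multiplicative, with φ(p^e) = p^e − p^(e−1). Factorise 1165 = 5 · 233. Then
  φ(1165) = (5 − 1) · (233 − 1) = 4 · 232 = 928.

Final answer: φ(1165) = 928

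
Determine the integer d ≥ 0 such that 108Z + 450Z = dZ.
In the PID Z, (a, b) is generated by gcd(a, b). Compute gcd(450, 108) with the extended Euclidean algorithm, tracking rows (r, s, t) with s·450 + t·108 = r:
  row A: (450, 1, 0)   [1·450 + 0·108 = 450]
  row B: (108, 0, 1)   [0·450 + 1·108 = 108]
  450 = 4·108 + 18   → row C = row A − 4·row B = (18, 1, −4)   [check: 1·450 − 4·108 = 18]
  108 = 6·18 + 0   → remainder 0, stop. gcd = 18 (last nonzero row C).
So gcd(108, 450) = 18, with Bézout identity 1·450 − 4·108 = 18. Containment (⊇): the Bézout identity exhibits 18 as an element of (108, 450), giving (18) ⊆ (108, 450). Containment (⊆): since 18 | 108 and 18 | 450 (108 = 18·6, 450 = 18·25), every Z-linear combination of 108 and 450 is divisible by 18, so (108, 450) ⊆ (18). Therefore (108, 450) = (18), d = 18.

Final answer: (108, 450) = (18); d = 18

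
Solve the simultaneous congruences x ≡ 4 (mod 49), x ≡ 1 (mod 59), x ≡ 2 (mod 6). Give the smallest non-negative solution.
x ≡ 6668 (mod 17346); the representative in [0, 17346) is 6668

The moduli 49, 59, 6 are pairwise coprime, so by the CRT there is a unique solution mod 49·59·6 = 17346.
Solve by successive substitution. Start with x ≡ 4 (mod 49).
  Combine with x ≡ 1 (mod 59): write x = 4 + 49·t and require 4 + 49·t ≡ 1 (mod 59), i.e. 49·t ≡ 1 − 4 ≡ 56 (mod 59). Since 49^(−1) ≡ 53 (mod 59), t ≡ 53·56 ≡ 18 (mod 59). So x ≡ 4 + 49·18 = 886 (mod 2891).
  Combine with x ≡ 2 (mod 6): write x = 886 + 2891·t and require 886 + 2891·t ≡ 2 (mod 6), i.e. 2891·t ≡ 2 − 886 ≡ 4 (mod 6). Since 2891^(−1) ≡ 5 (mod 6) (2891 ≡ 5 (mod 6)), t ≡ 5·4 ≡ 2 (mod 6). So x ≡ 886 + 2891·2 = 6668 (mod 17346).
Unique solution in [0, 17346): x = 6668.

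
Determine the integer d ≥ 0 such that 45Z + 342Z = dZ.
(45, 342) = (9); d = 9

In the PID Z, (a, b) is generated by gcd(a, b). Compute gcd(342, 45) with the extended Euclidean algorithm, tracking rows (r, s, t) with s·342 + t·45 = r:
  row A: (342, 1, 0)   [1·342 + 0·45 = 342]
  row B: (45, 0, 1)   [0·342 + 1·45 = 45]
  342 = 7·45 + 27   → row C = row A − 7·row B = (27, 1, −7)   [check: 1·342 − 7·45 = 27]
  45 = 1·27 + 18   → row D = row B − 1·row C = (18, −1, 8)   [check: −1·342 + 8·45 = 18]
  27 = 1·18 + 9   → row E = row C − 1·row D = (9, 2, −15)   [check: 2·342 − 15·45 = 9]
  18 = 2·9 + 0   → remainder 0, stop. gcd = 9 (last nonzero row E).
So gcd(45, 342) = 9, with Bézout identity 2·342 − 15·45 = 9. Containment (⊇): the Bézout identity exhibits 9 as an element of (45, 342), giving (9) ⊆ (45, 342). Containment (⊆): since 9 | 45 and 9 | 342 (45 = 9·5, 342 = 9·38), every Z-linear combination of 45 and 342 is divisible by 9, so (45, 342) ⊆ (9). Therefore (45, 342) = (9), d = 9.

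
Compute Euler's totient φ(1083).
φ is multiplicative, with φ(p^e) = p^e − p^(e−1). Factorise 1083 = 3 · 19^2. Then
  φ(1083) = (3 − 1) · (19^2 − 19^1) = 2 · 342 = 684.

Final answer: φ(1083) = 684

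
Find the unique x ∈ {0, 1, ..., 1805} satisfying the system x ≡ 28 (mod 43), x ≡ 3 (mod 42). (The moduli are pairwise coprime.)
x ≡ 759 (mod 1806); the representative in [0, 1806) is 759

The moduli 43, 42 are pairwise coprime, so by the CRT there is a unique solution mod 43·42 = 1806.
Solve by successive substitution. Start with x ≡ 28 (mod 43).
  Combine with x ≡ 3 (mod 42): write x = 28 + 43·t and require 28 + 43·t ≡ 3 (mod 42), i.e. 43·t ≡ 3 − 28 ≡ 17 (mod 42). Since 43^(−1) ≡ 1 (mod 42) (43 ≡ 1 (mod 42)), t ≡ 1·17 ≡ 17 (mod 42). So x ≡ 28 + 43·17 = 759 (mod 1806).
Unique solution in [0, 1806): x = 759.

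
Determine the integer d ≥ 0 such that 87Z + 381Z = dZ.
In the PID Z, (a, b) is generated by gcd(a, b). Compute gcd(381, 87) with the extended Euclidean algorithm, tracking rows (r, s, t) with s·381 + t·87 = r:
  row A: (381, 1, 0)   [1·381 + 0·87 = 381]
  row B: (87, 0, 1)   [0·381 + 1·87 = 87]
  381 = 4·87 + 33   → row C = row A − 4·row B = (33, 1, −4)   [check: 1·381 − 4·87 = 33]
  87 = 2·33 + 21   → row D = row B − 2·row C = (21, −2, 9)   [check: −2·381 + 9·87 = 21]
  33 = 1·21 + 12   → row E = row C − 1·row D = (12, 3, −13)   [check: 3·381 − 13·87 = 12]
  21 = 1·12 + 9   → row F = row D − 1·row E = (9, −5, 22)   [check: −5·381 + 22·87 = 9]
  12 = 1·9 + 3   → row G = row E − 1·row F = (3, 8, −35)   [check: 8·381 − 35·87 = 3]
  9 = 3·3 + 0   → remainder 0, stop. gcd = 3 (last nonzero row G).
So gcd(87, 381) = 3, with Bézout identity 8·381 − 35·87 = 3. Containment (⊇): the Bézout identity exhibits 3 as an element of (87, 381), giving (3) ⊆ (87, 381). Containment (⊆): since 3 | 87 and 3 | 381 (87 = 3·29, 381 = 3·127), every Z-linear combination of 87 and 381 is divisible by 3, so (87, 381) ⊆ (3). Therefore (87, 381) = (3), d = 3.

Final answer: (87, 381) = (3); d = 3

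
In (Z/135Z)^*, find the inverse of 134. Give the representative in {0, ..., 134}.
134^(−1) ≡ 134 (mod 135)

Apply the extended Euclidean algorithm to (135, 134), tracking rows (r, s, t) with s·135 + t·134 = r. Each division r_prev = q·r_cur + r_new produces the new row as (previous row) − q·(current row):
  row A: (135, 1, 0)   [1·135 + 0·134 = 135]
  row B: (134, 0, 1)   [0·135 + 1·134 = 134]
  135 = 1·134 + 1   → row C = row A − 1·row B = (1, 1, −1)   [check: 1·135 − 1·134 = 1]
  134 = 134·1 + 0   → remainder 0, stop. gcd = 1 (last nonzero row C).
The gcd is 1, so 134 is invertible mod 135. The last nonzero row gives 1·135 − 1·134 = 1, so t = −1. So 134^(−1) ≡ −1 ≡ 134 (mod 135). Verify: 134 · 134 = 17956 ≡ 1 (mod 135). ✓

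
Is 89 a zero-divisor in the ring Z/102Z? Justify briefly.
NO

gcd(89, 102) = 1, so 89 is a unit in Z/102Z (it has a multiplicative inverse). A unit cannot be a zero-divisor: if 89·b ≡ 0 then multiplying both sides by 89^(−1) gives b ≡ 0. So 89 is not a zero-divisor.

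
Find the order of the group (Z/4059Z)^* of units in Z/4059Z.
(Z/4059Z)^* consists of the classes a with gcd(a, 4059) = 1, so its order is φ(4059). φ is multiplicative, with φ(p^e) = p^e − p^(e−1). Factorise 4059 = 3^2 · 11 · 41. Then
  φ(4059) = (3^2 − 3^1) · (11 − 1) · (41 − 1) = 6 · 10 · 40 = 2400.
Thus |(Z/4059Z)^*| = 2400.

Final answer: |(Z/4059Z)^*| = 2400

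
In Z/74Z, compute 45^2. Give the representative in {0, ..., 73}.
27

Use repeated squaring. Binary(2) = 10. Walk through the bits of the exponent 2 left-to-right: at each bit after the leading one, square the running value, then multiply by 45 if the bit is 1 (always reducing mod 74):
  bit 1 = 1 (leading): start with 45.
  bit 2 = 0: square 45^2 = 2025 ≡ 27 (mod 74).
Final value: 45^2 ≡ 27 (mod 74).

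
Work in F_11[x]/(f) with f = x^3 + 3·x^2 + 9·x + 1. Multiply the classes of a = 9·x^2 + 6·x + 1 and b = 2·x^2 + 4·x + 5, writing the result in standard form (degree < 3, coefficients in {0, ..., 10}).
Multiply as integer polynomials: a · b = 18·x^4 + 48·x^3 + 71·x^2 + 34·x + 5. Reducing coefficients mod 11: a · b ≡ 7·x^4 + 4·x^3 + 5·x^2 + x + 5. Now divide by f(x) = x^3 + 3·x^2 + 9·x + 1 in F_11[x], eliminating the leading term at each step:
  leading term 7·x^4: subtract (7·x)·f(x) = 7·x^4 + 10·x^3 + 8·x^2 + 7·x, leaving 5·x^3 + 8·x^2 + 5·x + 5 (coefficients mod 11)
  leading term 5·x^3: subtract (5)·f(x) = 5·x^3 + 4·x^2 + x + 5, leaving 4·x^2 + 4·x (coefficients mod 11)
The degree is now < 3, so this is the remainder. Hence a · b ≡ 4·x^2 + 4·x in F_11[x]/(f).

Final answer: a · b ≡ 4·x^2 + 4·x (mod f(x))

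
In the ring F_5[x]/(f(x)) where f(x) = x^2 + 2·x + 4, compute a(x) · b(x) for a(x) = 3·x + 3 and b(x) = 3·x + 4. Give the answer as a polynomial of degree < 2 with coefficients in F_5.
a · b ≡ 3·x + 1 (mod f(x))

Multiply as integer polynomials: a · b = 9·x^2 + 21·x + 12. Reducing coefficients mod 5: a · b ≡ 4·x^2 + x + 2. Now divide by f(x) = x^2 + 2·x + 4 in F_5[x], eliminating the leading term at each step:
  leading term 4·x^2: subtract (4)·f(x) = 4·x^2 + 3·x + 1, leaving 3·x + 1 (coefficients mod 5)
The degree is now < 2, so this is the remainder. Hence a · b ≡ 3·x + 1 in F_5[x]/(f).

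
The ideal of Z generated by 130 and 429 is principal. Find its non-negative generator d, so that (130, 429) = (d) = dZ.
(130, 429) = (13); d = 13

In the PID Z, (a, b) is generated by gcd(a, b). Compute gcd(429, 130) with the extended Euclidean algorithm, tracking rows (r, s, t) with s·429 + t·130 = r:
  row A: (429, 1, 0)   [1·429 + 0·130 = 429]
  row B: (130, 0, 1)   [0·429 + 1·130 = 130]
  429 = 3·130 + 39   → row C = row A − 3·row B = (39, 1, −3)   [check: 1·429 − 3·130 = 39]
  130 = 3·39 + 13   → row D = row B − 3·row C = (13, −3, 10)   [check: −3·429 + 10·130 = 13]
  39 = 3·13 + 0   → remainder 0, stop. gcd = 13 (last nonzero row D).
So gcd(130, 429) = 13, with Bézout identity −3·429 + 10·130 = 13. Containment (⊇): the Bézout identity exhibits 13 as an element of (130, 429), giving (13) ⊆ (130, 429). Containment (⊆): since 13 | 130 and 13 | 429 (130 = 13·10, 429 = 13·33), every Z-linear combination of 130 and 429 is divisible by 13, so (130, 429) ⊆ (13). Therefore (130, 429) = (13), d = 13.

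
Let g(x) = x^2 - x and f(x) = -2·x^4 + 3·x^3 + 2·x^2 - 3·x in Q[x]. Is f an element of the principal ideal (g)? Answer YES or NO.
In Q[x] the ideal (g) consists of all multiples of g, so f ∈ (g) iff g | f, i.e. iff the remainder of f on division by g is 0. Divide f by g (g is monic, so eliminate the leading term of the running remainder at each step):
  leading term -2·x^4: subtract (-2·x^2)·g(x) = -2·x^4 + 2·x^3, leaving x^3 + 2·x^2 - 3·x
  leading term x^3: subtract (x)·g(x) = x^3 - x^2, leaving 3·x^2 - 3·x
  leading term 3·x^2: subtract (3)·g(x) = 3·x^2 - 3·x, leaving 0
The remainder is 0, so f(x) = g(x) · h(x) with h(x) = -2·x^2 + x + 3. Hence g | f, i.e. f ∈ (g).

Final answer: YES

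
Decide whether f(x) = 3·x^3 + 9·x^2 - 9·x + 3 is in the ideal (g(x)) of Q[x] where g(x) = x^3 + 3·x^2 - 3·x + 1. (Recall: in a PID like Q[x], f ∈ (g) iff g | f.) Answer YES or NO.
In Q[x] the ideal (g) consists of all multiples of g, so f ∈ (g) iff g | f, i.e. iff the remainder of f on division by g is 0. Divide f by g (g is monic, so eliminate the leading term of the running remainder at each step):
  leading term 3·x^3: subtract (3)·g(x) = 3·x^3 + 9·x^2 - 9·x + 3, leaving 0
The remainder is 0, so f(x) = g(x) · h(x) with h(x) = 3. Hence g | f, i.e. f ∈ (g).

Final answer: YES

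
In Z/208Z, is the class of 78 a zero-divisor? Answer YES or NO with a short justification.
gcd(78, 208) = 26 > 1, so 78 is not a unit in Z/208Z. In Z/nZ every nonzero non-unit is a zero-divisor: explicitly, take b = 208/gcd = 8 ≠ 0 (mod 208); then 78·8 = 624 = 3·208, i.e. 78·8 ≡ 0 (mod 208). So 78 is a zero-divisor.

Final answer: YES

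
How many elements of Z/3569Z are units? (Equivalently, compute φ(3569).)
Z/3569Z has φ(3569) = 3444 units

An element a ∈ Z/3569Z is a unit iff gcd(a, 3569) = 1, so the number of units is φ(3569). φ is multiplicative, with φ(p^e) = p^e − p^(e−1). Factorise 3569 = 43 · 83. Then
  φ(3569) = (43 − 1) · (83 − 1) = 42 · 82 = 3444.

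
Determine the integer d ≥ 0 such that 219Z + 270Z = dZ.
(219, 270) = (3); d = 3

In the PID Z, (a, b) is generated by gcd(a, b). Compute gcd(270, 219) with the extended Euclidean algorithm, tracking rows (r, s, t) with s·270 + t·219 = r:
  row A: (270, 1, 0)   [1·270 + 0·219 = 270]
  row B: (219, 0, 1)   [0·270 + 1·219 = 219]
  270 = 1·219 + 51   → row C = row A − 1·row B = (51, 1, −1)   [check: 1·270 − 1·219 = 51]
  219 = 4·51 + 15   → row D = row B − 4·row C = (15, −4, 5)   [check: −4·270 + 5·219 = 15]
  51 = 3·15 + 6   → row E = row C − 3·row D = (6, 13, −16)   [check: 13·270 − 16·219 = 6]
  15 = 2·6 + 3   → row F = row D − 2·row E = (3, −30, 37)   [check: −30·270 + 37·219 = 3]
  6 = 2·3 + 0   → remainder 0, stop. gcd = 3 (last nonzero row F).
So gcd(219, 270) = 3, with Bézout identity −30·270 + 37·219 = 3. Containment (⊇): the Bézout identity exhibits 3 as an element of (219, 270), giving (3) ⊆ (219, 270). Containment (⊆): since 3 | 219 and 3 | 270 (219 = 3·73, 270 = 3·90), every Z-linear combination of 219 and 270 is divisible by 3, so (219, 270) ⊆ (3). Therefore (219, 270) = (3), d = 3.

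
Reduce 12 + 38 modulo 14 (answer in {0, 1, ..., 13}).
8

Reduce the summands first: 38 ≡ 10 (mod 14), so 12 + 38 ≡ 12 + 10 (mod 14). 12 + 10 = 22; 22 = 1·14 + 8, so (12 + 38) mod 14 = 8.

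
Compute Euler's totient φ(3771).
φ(3771) = 2508

φ is multiplicative, with φ(p^e) = p^e − p^(e−1). Factorise 3771 = 3^2 · 419. Then
  φ(3771) = (3^2 − 3^1) · (419 − 1) = 6 · 418 = 2508.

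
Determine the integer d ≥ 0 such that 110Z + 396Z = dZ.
(110, 396) = (22); d = 22

In the PID Z, (a, b) is generated by gcd(a, b). Compute gcd(396, 110) with the extended Euclidean algorithm, tracking rows (r, s, t) with s·396 + t·110 = r:
  row A: (396, 1, 0)   [1·396 + 0·110 = 396]
  row B: (110, 0, 1)   [0·396 + 1·110 = 110]
  396 = 3·110 + 66   → row C = row A − 3·row B = (66, 1, −3)   [check: 1·396 − 3·110 = 66]
  110 = 1·66 + 44   → row D = row B − 1·row C = (44, −1, 4)   [check: −1·396 + 4·110 = 44]
  66 = 1·44 + 22   → row E = row C − 1·row D = (22, 2, −7)   [check: 2·396 − 7·110 = 22]
  44 = 2·22 + 0   → remainder 0, stop. gcd = 22 (last nonzero row E).
So gcd(110, 396) = 22, with Bézout identity 2·396 − 7·110 = 22. Containment (⊇): the Bézout identity exhibits 22 as an element of (110, 396), giving (22) ⊆ (110, 396). Containment (⊆): since 22 | 110 and 22 | 396 (110 = 22·5, 396 = 22·18), every Z-linear combination of 110 and 396 is divisible by 22, so (110, 396) ⊆ (22). Therefore (110, 396) = (22), d = 22.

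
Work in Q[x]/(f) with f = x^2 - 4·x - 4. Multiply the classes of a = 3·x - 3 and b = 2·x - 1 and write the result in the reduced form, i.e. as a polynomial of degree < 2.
a · b ≡ 15·x + 27 (mod f(x))

First multiply in Q[x] without reducing: a · b = 6·x^2 - 9·x + 3. Now divide by f(x) = x^2 - 4·x - 4, eliminating the leading term at each step:
  leading term 6·x^2: subtract (6)·f(x) = 6·x^2 - 24·x - 24, leaving 15·x + 27
The degree is now < 2, so this is the remainder. Hence a · b ≡ 15·x + 27 in Q[x]/(f).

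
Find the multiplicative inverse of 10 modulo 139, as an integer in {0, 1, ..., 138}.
Apply the extended Euclidean algorithm to (139, 10), tracking rows (r, s, t) with s·139 + t·10 = r. Each division r_prev = q·r_cur + r_new produces the new row as (previous row) − q·(current row):
  row A: (139, 1, 0)   [1·139 + 0·10 = 139]
  row B: (10, 0, 1)   [0·139 + 1·10 = 10]
  139 = 13·10 + 9   → row C = row A − 13·row B = (9, 1, −13)   [check: 1·139 − 13·10 = 9]
  10 = 1·9 + 1   → row D = row B − 1·row C = (1, −1, 14)   [check: −1·139 + 14·10 = 1]
  9 = 9·1 + 0   → remainder 0, stop. gcd = 1 (last nonzero row D).
The gcd is 1, so 10 is invertible mod 139. The last nonzero row gives −1·139 + 14·10 = 1, so t = 14. So 10^(−1) ≡ 14 (mod 139). Verify: 10 · 14 = 140 ≡ 1 (mod 139). ✓

Final answer: 10^(−1) ≡ 14 (mod 139)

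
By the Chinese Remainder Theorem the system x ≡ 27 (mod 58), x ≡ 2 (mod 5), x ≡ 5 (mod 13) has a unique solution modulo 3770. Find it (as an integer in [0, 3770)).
x ≡ 317 (mod 3770); the representative in [0, 3770) is 317

The moduli 58, 5, 13 are pairwise coprime, so by the CRT there is a unique solution mod 58·5·13 = 3770.
Solve by successive substitution. Start with x ≡ 27 (mod 58).
  Combine with x ≡ 2 (mod 5): write x = 27 + 58·t and require 27 + 58·t ≡ 2 (mod 5), i.e. 58·t ≡ 2 − 27 ≡ 0 (mod 5). Since 58^(−1) ≡ 2 (mod 5) (58 ≡ 3 (mod 5)), t ≡ 2·0 ≡ 0 (mod 5). So x ≡ 27 + 58·0 = 27 (mod 290).
  Combine with x ≡ 5 (mod 13): write x = 27 + 290·t and require 27 + 290·t ≡ 5 (mod 13), i.e. 290·t ≡ 5 − 27 ≡ 4 (mod 13). Since 290^(−1) ≡ 10 (mod 13) (290 ≡ 4 (mod 13)), t ≡ 10·4 ≡ 1 (mod 13). So x ≡ 27 + 290·1 = 317 (mod 3770).
Unique solution in [0, 3770): x = 317.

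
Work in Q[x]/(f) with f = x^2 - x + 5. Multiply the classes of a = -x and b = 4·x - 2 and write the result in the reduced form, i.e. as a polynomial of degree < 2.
First multiply in Q[x] without reducing: a · b = -4·x^2 + 2·x. Now divide by f(x) = x^2 - x + 5, eliminating the leading term at each step:
  leading term -4·x^2: subtract (-4)·f(x) = -4·x^2 + 4·x - 20, leaving 20 - 2·x
The degree is now < 2, so this is the remainder. Hence a · b ≡ 20 - 2·x in Q[x]/(f).

Final answer: a · b ≡ 20 - 2·x (mod f(x))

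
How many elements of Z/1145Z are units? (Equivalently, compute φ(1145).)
An element a ∈ Z/1145Z is a unit iff gcd(a, 1145) = 1, so the number of units is φ(1145). φ is multiplicative, with φ(p^e) = p^e − p^(e−1). Factorise 1145 = 5 · 229. Then
  φ(1145) = (5 − 1) · (229 − 1) = 4 · 228 = 912.

Final answer: Z/1145Z has φ(1145) = 912 units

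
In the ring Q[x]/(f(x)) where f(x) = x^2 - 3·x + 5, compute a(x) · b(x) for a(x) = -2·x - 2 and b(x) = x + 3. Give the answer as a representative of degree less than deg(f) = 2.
a · b ≡ 4 - 14·x (mod f(x))

First multiply in Q[x] without reducing: a · b = -2·x^2 - 8·x - 6. Now divide by f(x) = x^2 - 3·x + 5, eliminating the leading term at each step:
  leading term -2·x^2: subtract (-2)·f(x) = -2·x^2 + 6·x - 10, leaving 4 - 14·x
The degree is now < 2, so this is the remainder. Hence a · b ≡ 4 - 14·x in Q[x]/(f).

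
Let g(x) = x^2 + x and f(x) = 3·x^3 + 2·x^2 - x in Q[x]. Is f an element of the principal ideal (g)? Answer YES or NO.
In Q[x] the ideal (g) consists of all multiples of g, so f ∈ (g) iff g | f, i.e. iff the remainder of f on division by g is 0. Divide f by g (g is monic, so eliminate the leading term of the running remainder at each step):
  leading term 3·x^3: subtract (3·x)·g(x) = 3·x^3 + 3·x^2, leaving -x^2 - x
  leading term -x^2: subtract (-1)·g(x) = -x^2 - x, leaving 0
The remainder is 0, so f(x) = g(x) · h(x) with h(x) = 3·x - 1. Hence g | f, i.e. f ∈ (g).

Final answer: YES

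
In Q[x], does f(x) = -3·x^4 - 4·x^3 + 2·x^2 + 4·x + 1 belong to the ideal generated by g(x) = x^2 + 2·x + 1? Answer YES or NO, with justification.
YES

In Q[x] the ideal (g) consists of all multiples of g, so f ∈ (g) iff g | f, i.e. iff the remainder of f on division by g is 0. Divide f by g (g is monic, so eliminate the leading term of the running remainder at each step):
  leading term -3·x^4: subtract (-3·x^2)·g(x) = -3·x^4 - 6·x^3 - 3·x^2, leaving 2·x^3 + 5·x^2 + 4·x + 1
  leading term 2·x^3: subtract (2·x)·g(x) = 2·x^3 + 4·x^2 + 2·x, leaving x^2 + 2·x + 1
  leading term x^2: subtract (1)·g(x) = x^2 + 2·x + 1, leaving 0
The remainder is 0, so f(x) = g(x) · h(x) with h(x) = -3·x^2 + 2·x + 1. Hence g | f, i.e. f ∈ (g).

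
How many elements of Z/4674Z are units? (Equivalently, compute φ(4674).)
An element a ∈ Z/4674Z is a unit iff gcd(a, 4674) = 1, so the number of units is φ(4674). φ is multiplicative, with φ(p^e) = p^e − p^(e−1). Factorise 4674 = 2 · 3 · 19 · 41. Then
  φ(4674) = (2 − 1) · (3 − 1) · (19 − 1) · (41 − 1) = 1 · 2 · 18 · 40 = 1440.

Final answer: Z/4674Z has φ(4674) = 1440 units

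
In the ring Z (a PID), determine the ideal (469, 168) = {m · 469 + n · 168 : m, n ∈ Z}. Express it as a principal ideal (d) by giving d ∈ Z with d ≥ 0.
(469, 168) = (7); d = 7

In the PID Z, (a, b) is generated by gcd(a, b). Compute gcd(469, 168) with the extended Euclidean algorithm, tracking rows (r, s, t) with s·469 + t·168 = r:
  row A: (469, 1, 0)   [1·469 + 0·168 = 469]
  row B: (168, 0, 1)   [0·469 + 1·168 = 168]
  469 = 2·168 + 133   → row C = row A − 2·row B = (133, 1, −2)   [check: 1·469 − 2·168 = 133]
  168 = 1·133 + 35   → row D = row B − 1·row C = (35, −1, 3)   [check: −1·469 + 3·168 = 35]
  133 = 3·35 + 28   → row E = row C − 3·row D = (28, 4, −11)   [check: 4·469 − 11·168 = 28]
  35 = 1·28 + 7   → row F = row D − 1·row E = (7, −5, 14)   [check: −5·469 + 14·168 = 7]
  28 = 4·7 + 0   → remainder 0, stop. gcd = 7 (last nonzero row F).
So gcd(469, 168) = 7, with Bézout identity −5·469 + 14·168 = 7. Containment (⊇): the Bézout identity exhibits 7 as an element of (469, 168), giving (7) ⊆ (469, 168). Containment (⊆): since 7 | 469 and 7 | 168 (469 = 7·67, 168 = 7·24), every Z-linear combination of 469 and 168 is divisible by 7, so (469, 168) ⊆ (7). Therefore (469, 168) = (7), d = 7.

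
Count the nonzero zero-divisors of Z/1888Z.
Z/1888Z has 959 nonzero zero-divisors

In Z/1888Z each nonzero element is either a unit (gcd with 1888 is 1) or a zero-divisor (gcd > 1). The number of units is φ(1888): factorise 1888 = 2^5 · 59, so φ(1888) = (2^5 − 2^4) · (59 − 1) = 16 · 58 = 928. The nonzero elements number 1888 − 1 = 1887. Hence the nonzero zero-divisors number 1887 − 928 = 959.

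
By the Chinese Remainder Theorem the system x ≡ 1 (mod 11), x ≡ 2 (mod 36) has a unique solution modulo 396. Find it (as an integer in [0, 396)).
The moduli 11, 36 are pairwise coprime, so by the CRT there is a unique solution mod 11·36 = 396.
Solve by successive substitution. Start with x ≡ 1 (mod 11).
  Combine with x ≡ 2 (mod 36): write x = 1 + 11·t and require 1 + 11·t ≡ 2 (mod 36), i.e. 11·t ≡ 2 − 1 ≡ 1 (mod 36). Since 11^(−1) ≡ 23 (mod 36), t ≡ 23·1 ≡ 23 (mod 36). So x ≡ 1 + 11·23 = 254 (mod 396).
Unique solution in [0, 396): x = 254.

Final answer: x ≡ 254 (mod 396); the representative in [0, 396) is 254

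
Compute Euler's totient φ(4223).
φ is multiplicative, with φ(p^e) = p^e − p^(e−1). Factorise 4223 = 41 · 103. Then
  φ(4223) = (41 − 1) · (103 − 1) = 40 · 102 = 4080.

Final answer: φ(4223) = 4080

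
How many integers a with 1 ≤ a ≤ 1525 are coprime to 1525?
The number of a ∈ {1, ..., 1525} with gcd(a, 1525) = 1 is by definition Euler's totient φ(1525). φ is multiplicative, with φ(p^e) = p^e − p^(e−1). Factorise 1525 = 5^2 · 61. Then
  φ(1525) = (5^2 − 5^1) · (61 − 1) = 20 · 60 = 1200.
So there are 1200 such integers.

Final answer: 1200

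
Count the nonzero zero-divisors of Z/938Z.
Z/938Z has 541 nonzero zero-divisors

In Z/938Z each nonzero element is either a unit (gcd with 938 is 1) or a zero-divisor (gcd > 1). The number of units is φ(938): factorise 938 = 2 · 7 · 67, so φ(938) = (2 − 1) · (7 − 1) · (67 − 1) = 1 · 6 · 66 = 396. The nonzero elements number 938 − 1 = 937. Hence the nonzero zero-divisors number 937 − 396 = 541.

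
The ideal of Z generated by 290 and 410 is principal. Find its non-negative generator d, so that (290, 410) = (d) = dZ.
In the PID Z, (a, b) is generated by gcd(a, b). Compute gcd(410, 290) with the extended Euclidean algorithm, tracking rows (r, s, t) with s·410 + t·290 = r:
  row A: (410, 1, 0)   [1·410 + 0·290 = 410]
  row B: (290, 0, 1)   [0·410 + 1·290 = 290]
  410 = 1·290 + 120   → row C = row A − 1·row B = (120, 1, −1)   [check: 1·410 − 1·290 = 120]
  290 = 2·120 + 50   → row D = row B − 2·row C = (50, −2, 3)   [check: −2·410 + 3·290 = 50]
  120 = 2·50 + 20   → row E = row C − 2·row D = (20, 5, −7)   [check: 5·410 − 7·290 = 20]
  50 = 2·20 + 10   → row F = row D − 2·row E = (10, −12, 17)   [check: −12·410 + 17·290 = 10]
  20 = 2·10 + 0   → remainder 0, stop. gcd = 10 (last nonzero row F).
So gcd(290, 410) = 10, with Bézout identity −12·410 + 17·290 = 10. Containment (⊇): the Bézout identity exhibits 10 as an element of (290, 410), giving (10) ⊆ (290, 410). Containment (⊆): since 10 | 290 and 10 | 410 (290 = 10·29, 410 = 10·41), every Z-linear combination of 290 and 410 is divisible by 10, so (290, 410) ⊆ (10). Therefore (290, 410) = (10), d = 10.

Final answer: (290, 410) = (10); d = 10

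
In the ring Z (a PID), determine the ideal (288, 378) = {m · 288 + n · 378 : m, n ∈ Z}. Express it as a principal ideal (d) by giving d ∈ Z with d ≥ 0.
In the PID Z, (a, b) is generated by gcd(a, b). Compute gcd(378, 288) with the extended Euclidean algorithm, tracking rows (r, s, t) with s·378 + t·288 = r:
  row A: (378, 1, 0)   [1·378 + 0·288 = 378]
  row B: (288, 0, 1)   [0·378 + 1·288 = 288]
  378 = 1·288 + 90   → row C = row A − 1·row B = (90, 1, −1)   [check: 1·378 − 1·288 = 90]
  288 = 3·90 + 18   → row D = row B − 3·row C = (18, −3, 4)   [check: −3·378 + 4·288 = 18]
  90 = 5·18 + 0   → remainder 0, stop. gcd = 18 (last nonzero row D).
So gcd(288, 378) = 18, with Bézout identity −3·378 + 4·288 = 18. Containment (⊇): the Bézout identity exhibits 18 as an element of (288, 378), giving (18) ⊆ (288, 378). Containment (⊆): since 18 | 288 and 18 | 378 (288 = 18·16, 378 = 18·21), every Z-linear combination of 288 and 378 is divisible by 18, so (288, 378) ⊆ (18). Therefore (288, 378) = (18), d = 18.

Final answer: (288, 378) = (18); d = 18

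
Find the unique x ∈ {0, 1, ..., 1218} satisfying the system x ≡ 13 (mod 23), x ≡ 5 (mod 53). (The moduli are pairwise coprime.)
x ≡ 588 (mod 1219); the representative in [0, 1219) is 588

The moduli 23, 53 are pairwise coprime, so by the CRT there is a unique solution mod 23·53 = 1219.
Solve by successive substitution. Start with x ≡ 13 (mod 23).
  Combine with x ≡ 5 (mod 53): write x = 13 + 23·t and require 13 + 23·t ≡ 5 (mod 53), i.e. 23·t ≡ 5 − 13 ≡ 45 (mod 53). Since 23^(−1) ≡ 30 (mod 53), t ≡ 30·45 ≡ 25 (mod 53). So x ≡ 13 + 23·25 = 588 (mod 1219).
Unique solution in [0, 1219): x = 588.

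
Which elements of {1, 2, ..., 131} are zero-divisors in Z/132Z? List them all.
An element a ∈ Z/132Z (with a ≠ 0) is a zero-divisor iff gcd(a, 132) > 1 (because a is a unit precisely when gcd(a, n) = 1, and in Z/nZ every nonzero, non-unit element is a zero-divisor). Scan a = 1, ..., 131 and keep those with gcd(a, 132) > 1:
  gcd(2, 132) = 2, gcd(3, 132) = 3, gcd(4, 132) = 4, gcd(6, 132) = 6, gcd(8, 132) = 4, gcd(9, 132) = 3, gcd(10, 132) = 2, gcd(11, 132) = 11, gcd(12, 132) = 12, gcd(14, 132) = 2, gcd(15, 132) = 3, gcd(16, 132) = 4, gcd(18, 132) = 6, gcd(20, 132) = 4, gcd(21, 132) = 3, gcd(22, 132) = 22, gcd(24, 132) = 12, gcd(26, 132) = 2, gcd(27, 132) = 3, gcd(28, 132) = 4, gcd(30, 132) = 6, gcd(32, 132) = 4, gcd(33, 132) = 33, gcd(34, 132) = 2, gcd(36, 132) = 12, gcd(38, 132) = 2, gcd(39, 132) = 3, gcd(40, 132) = 4, gcd(42, 132) = 6, gcd(44, 132) = 44, gcd(45, 132) = 3, gcd(46, 132) = 2, gcd(48, 132) = 12, gcd(50, 132) = 2, gcd(51, 132) = 3, gcd(52, 132) = 4, gcd(54, 132) = 6, gcd(55, 132) = 11, gcd(56, 132) = 4, gcd(57, 132) = 3, gcd(58, 132) = 2, gcd(60, 132) = 12, gcd(62, 132) = 2, gcd(63, 132) = 3, gcd(64, 132) = 4, gcd(66, 132) = 66, gcd(68, 132) = 4, gcd(69, 132) = 3, gcd(70, 132) = 2, gcd(72, 132) = 12, gcd(74, 132) = 2, gcd(75, 132) = 3, gcd(76, 132) = 4, gcd(77, 132) = 11, gcd(78, 132) = 6, gcd(80, 132) = 4, gcd(81, 132) = 3, gcd(82, 132) = 2, gcd(84, 132) = 12, gcd(86, 132) = 2, gcd(87, 132) = 3, gcd(88, 132) = 44, gcd(90, 132) = 6, gcd(92, 132) = 4, gcd(93, 132) = 3, gcd(94, 132) = 2, gcd(96, 132) = 12, gcd(98, 132) = 2, gcd(99, 132) = 33, gcd(100, 132) = 4, gcd(102, 132) = 6, gcd(104, 132) = 4, gcd(105, 132) = 3, gcd(106, 132) = 2, gcd(108, 132) = 12, gcd(110, 132) = 22, gcd(111, 132) = 3, gcd(112, 132) = 4, gcd(114, 132) = 6, gcd(116, 132) = 4, gcd(117, 132) = 3, gcd(118, 132) = 2, gcd(120, 132) = 12, gcd(121, 132) = 11, gcd(122, 132) = 2, gcd(123, 132) = 3, gcd(124, 132) = 4, gcd(126, 132) = 6, gcd(128, 132) = 4, gcd(129, 132) = 3, gcd(130, 132) = 2.
All other a ∈ {1, ..., 131} have gcd(a, 132) = 1 and are units. So the nonzero zero-divisors are exactly the 91 values of a appearing in this scan.

Final answer: nonzero zero-divisors of Z/132Z = {2, 3, 4, 6, 8, 9, 10, 11, 12, 14, 15, 16, 18, 20, 21, 22, 24, 26, 27, 28, 30, 32, 33, 34, 36, 38, 39, 40, 42, 44, 45, 46, 48, 50, 51, 52, 54, 55, 56, 57, 58, 60, 62, 63, 64, 66, 68, 69, 70, 72, 74, 75, 76, 77, 78, 80, 81, 82, 84, 86, 87, 88, 90, 92, 93, 94, 96, 98, 99, 100, 102, 104, 105, 106, 108, 110, 111, 112, 114, 116, 117, 118, 120, 121, 122, 123, 124, 126, 128, 129, 130}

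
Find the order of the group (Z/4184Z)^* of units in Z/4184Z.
|(Z/4184Z)^*| = 2088

(Z/4184Z)^* consists of the classes a with gcd(a, 4184) = 1, so its order is φ(4184). φ is multiplicative, with φ(p^e) = p^e − p^(e−1). Factorise 4184 = 2^3 · 523. Then
  φ(4184) = (2^3 − 2^2) · (523 − 1) = 4 · 522 = 2088.
Thus |(Z/4184Z)^*| = 2088.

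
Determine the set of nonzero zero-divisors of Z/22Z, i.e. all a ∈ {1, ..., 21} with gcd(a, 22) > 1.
An element a ∈ Z/22Z (with a ≠ 0) is a zero-divisor iff gcd(a, 22) > 1 (because a is a unit precisely when gcd(a, n) = 1, and in Z/nZ every nonzero, non-unit element is a zero-divisor). Scan a = 1, ..., 21 and keep those with gcd(a, 22) > 1:
  gcd(2, 22) = 2, gcd(4, 22) = 2, gcd(6, 22) = 2, gcd(8, 22) = 2, gcd(10, 22) = 2, gcd(11, 22) = 11, gcd(12, 22) = 2, gcd(14, 22) = 2, gcd(16, 22) = 2, gcd(18, 22) = 2, gcd(20, 22) = 2.
All other a ∈ {1, ..., 21} have gcd(a, 22) = 1 and are units. So the nonzero zero-divisors are exactly the 11 values of a appearing in this scan.

Final answer: nonzero zero-divisors of Z/22Z = {2, 4, 6, 8, 10, 11, 12, 14, 16, 18, 20}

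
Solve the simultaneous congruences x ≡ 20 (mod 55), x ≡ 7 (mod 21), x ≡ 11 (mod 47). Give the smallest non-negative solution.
The moduli 55, 21, 47 are pairwise coprime, so by the CRT there is a unique solution mod 55·21·47 = 54285.
Solve by successive substitution. Start with x ≡ 20 (mod 55).
  Combine with x ≡ 7 (mod 21): write x = 20 + 55·t and require 20 + 55·t ≡ 7 (mod 21), i.e. 55·t ≡ 7 − 20 ≡ 8 (mod 21). Since 55^(−1) ≡ 13 (mod 21) (55 ≡ 13 (mod 21)), t ≡ 13·8 ≡ 20 (mod 21). So x ≡ 20 + 55·20 = 1120 (mod 1155).
  Combine with x ≡ 11 (mod 47): write x = 1120 + 1155·t and require 1120 + 1155·t ≡ 11 (mod 47), i.e. 1155·t ≡ 11 − 1120 ≡ 19 (mod 47). Since 1155^(−1) ≡ 7 (mod 47) (1155 ≡ 27 (mod 47)), t ≡ 7·19 ≡ 39 (mod 47). So x ≡ 1120 + 1155·39 = 46165 (mod 54285).
Unique solution in [0, 54285): x = 46165.

Final answer: x ≡ 46165 (mod 54285); the representative in [0, 54285) is 46165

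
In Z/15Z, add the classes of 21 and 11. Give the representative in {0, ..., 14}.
Reduce the summands first: 21 ≡ 6 (mod 15), so 21 + 11 ≡ 6 + 11 (mod 15). 6 + 11 = 17; 17 = 1·15 + 2, so (21 + 11) mod 15 = 2.

Final answer: 2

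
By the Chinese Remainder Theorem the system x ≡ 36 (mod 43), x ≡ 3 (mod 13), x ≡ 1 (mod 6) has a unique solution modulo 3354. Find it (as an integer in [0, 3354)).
x ≡ 3175 (mod 3354); the representative in [0, 3354) is 3175

The moduli 43, 13, 6 are pairwise coprime, so by the CRT there is a unique solution mod 43·13·6 = 3354.
Solve by successive substitution. Start with x ≡ 36 (mod 43).
  Combine with x ≡ 3 (mod 13): write x = 36 + 43·t and require 36 + 43·t ≡ 3 (mod 13), i.e. 43·t ≡ 3 − 36 ≡ 6 (mod 13). Since 43^(−1) ≡ 10 (mod 13) (43 ≡ 4 (mod 13)), t ≡ 10·6 ≡ 8 (mod 13). So x ≡ 36 + 43·8 = 380 (mod 559).
  Combine with x ≡ 1 (mod 6): write x = 380 + 559·t and require 380 + 559·t ≡ 1 (mod 6), i.e. 559·t ≡ 1 − 380 ≡ 5 (mod 6). Since 559^(−1) ≡ 1 (mod 6) (559 ≡ 1 (mod 6)), t ≡ 1·5 ≡ 5 (mod 6). So x ≡ 380 + 559·5 = 3175 (mod 3354).
Unique solution in [0, 3354): x = 3175.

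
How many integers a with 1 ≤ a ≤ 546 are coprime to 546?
The number of a ∈ {1, ..., 546} with gcd(a, 546) = 1 is by definition Euler's totient φ(546). φ is multiplicative, with φ(p^e) = p^e − p^(e−1). Factorise 546 = 2 · 3 · 7 · 13. Then
  φ(546) = (2 − 1) · (3 − 1) · (7 − 1) · (13 − 1) = 1 · 2 · 6 · 12 = 144.
So there are 144 such integers.

Final answer: 144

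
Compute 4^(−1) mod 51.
Apply the extended Euclidean algorithm to (51, 4), tracking rows (r, s, t) with s·51 + t·4 = r. Each division r_prev = q·r_cur + r_new produces the new row as (previous row) − q·(current row):
  row A: (51, 1, 0)   [1·51 + 0·4 = 51]
  row B: (4, 0, 1)   [0·51 + 1·4 = 4]
  51 = 12·4 + 3   → row C = row A − 12·row B = (3, 1, −12)   [check: 1·51 − 12·4 = 3]
  4 = 1·3 + 1   → row D = row B − 1·row C = (1, −1, 13)   [check: −1·51 + 13·4 = 1]
  3 = 3·1 + 0   → remainder 0, stop. gcd = 1 (last nonzero row D).
The gcd is 1, so 4 is invertible mod 51. The last nonzero row gives −1·51 + 13·4 = 1, so t = 13. So 4^(−1) ≡ 13 (mod 51). Verify: 4 · 13 = 52 ≡ 1 (mod 51). ✓

Final answer: 4^(−1) ≡ 13 (mod 51)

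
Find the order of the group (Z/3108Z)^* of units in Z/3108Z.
(Z/3108Z)^* consists of the classes a with gcd(a, 3108) = 1, so its order is φ(3108). φ is multiplicative, with φ(p^e) = p^e − p^(e−1). Factorise 3108 = 2^2 · 3 · 7 · 37. Then
  φ(3108) = (2^2 − 2^1) · (3 − 1) · (7 − 1) · (37 − 1) = 2 · 2 · 6 · 36 = 864.
Thus |(Z/3108Z)^*| = 864.

Final answer: |(Z/3108Z)^*| = 864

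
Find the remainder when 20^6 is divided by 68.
Use repeated squaring. Binary(6) = 110. Walk through the bits of the exponent 6 left-to-right: at each bit after the leading one, square the running value, then multiply by 20 if the bit is 1 (always reducing mod 68):
  bit 1 = 1 (leading): start with 20.
  bit 2 = 1: square 20^2 = 400 ≡ 60; bit is 1, so multiply 60·20 = 1200 ≡ 44 (mod 68).
  bit 3 = 0: square 44^2 = 1936 ≡ 32 (mod 68).
Final value: 20^6 ≡ 32 (mod 68).

Final answer: 32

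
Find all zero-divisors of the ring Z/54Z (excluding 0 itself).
An element a ∈ Z/54Z (with a ≠ 0) is a zero-divisor iff gcd(a, 54) > 1 (because a is a unit precisely when gcd(a, n) = 1, and in Z/nZ every nonzero, non-unit element is a zero-divisor). Scan a = 1, ..., 53 and keep those with gcd(a, 54) > 1:
  gcd(2, 54) = 2, gcd(3, 54) = 3, gcd(4, 54) = 2, gcd(6, 54) = 6, gcd(8, 54) = 2, gcd(9, 54) = 9, gcd(10, 54) = 2, gcd(12, 54) = 6, gcd(14, 54) = 2, gcd(15, 54) = 3, gcd(16, 54) = 2, gcd(18, 54) = 18, gcd(20, 54) = 2, gcd(21, 54) = 3, gcd(22, 54) = 2, gcd(24, 54) = 6, gcd(26, 54) = 2, gcd(27, 54) = 27, gcd(28, 54) = 2, gcd(30, 54) = 6, gcd(32, 54) = 2, gcd(33, 54) = 3, gcd(34, 54) = 2, gcd(36, 54) = 18, gcd(38, 54) = 2, gcd(39, 54) = 3, gcd(40, 54) = 2, gcd(42, 54) = 6, gcd(44, 54) = 2, gcd(45, 54) = 9, gcd(46, 54) = 2, gcd(48, 54) = 6, gcd(50, 54) = 2, gcd(51, 54) = 3, gcd(52, 54) = 2.
All other a ∈ {1, ..., 53} have gcd(a, 54) = 1 and are units. So the nonzero zero-divisors are exactly the 35 values of a appearing in this scan.

Final answer: nonzero zero-divisors of Z/54Z = {2, 3, 4, 6, 8, 9, 10, 12, 14, 15, 16, 18, 20, 21, 22, 24, 26, 27, 28, 30, 32, 33, 34, 36, 38, 39, 40, 42, 44, 45, 46, 48, 50, 51, 52}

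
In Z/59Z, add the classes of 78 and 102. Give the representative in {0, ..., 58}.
3

Reduce the summands first: 78 ≡ 19, 102 ≡ 43 (mod 59), so 78 + 102 ≡ 19 + 43 (mod 59). 19 + 43 = 62; 62 = 1·59 + 3, so (78 + 102) mod 59 = 3.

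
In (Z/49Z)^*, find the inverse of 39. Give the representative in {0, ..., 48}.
39^(−1) ≡ 44 (mod 49)

Apply the extended Euclidean algorithm to (49, 39), tracking rows (r, s, t) with s·49 + t·39 = r. Each division r_prev = q·r_cur + r_new produces the new row as (previous row) − q·(current row):
  row A: (49, 1, 0)   [1·49 + 0·39 = 49]
  row B: (39, 0, 1)   [0·49 + 1·39 = 39]
  49 = 1·39 + 10   → row C = row A − 1·row B = (10, 1, −1)   [check: 1·49 − 1·39 = 10]
  39 = 3·10 + 9   → row D = row B − 3·row C = (9, −3, 4)   [check: −3·49 + 4·39 = 9]
  10 = 1·9 + 1   → row E = row C − 1·row D = (1, 4, −5)   [check: 4·49 − 5·39 = 1]
  9 = 9·1 + 0   → remainder 0, stop. gcd = 1 (last nonzero row E).
The gcd is 1, so 39 is invertible mod 49. The last nonzero row gives 4·49 − 5·39 = 1, so t = −5. So 39^(−1) ≡ −5 ≡ 44 (mod 49). Verify: 39 · 44 = 1716 ≡ 1 (mod 49). ✓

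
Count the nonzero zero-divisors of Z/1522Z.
Z/1522Z has 761 nonzero zero-divisors

In Z/1522Z each nonzero element is either a unit (gcd with 1522 is 1) or a zero-divisor (gcd > 1). The number of units is φ(1522): factorise 1522 = 2 · 761, so φ(1522) = (2 − 1) · (761 − 1) = 1 · 760 = 760. The nonzero elements number 1522 − 1 = 1521. Hence the nonzero zero-divisors number 1521 − 760 = 761.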